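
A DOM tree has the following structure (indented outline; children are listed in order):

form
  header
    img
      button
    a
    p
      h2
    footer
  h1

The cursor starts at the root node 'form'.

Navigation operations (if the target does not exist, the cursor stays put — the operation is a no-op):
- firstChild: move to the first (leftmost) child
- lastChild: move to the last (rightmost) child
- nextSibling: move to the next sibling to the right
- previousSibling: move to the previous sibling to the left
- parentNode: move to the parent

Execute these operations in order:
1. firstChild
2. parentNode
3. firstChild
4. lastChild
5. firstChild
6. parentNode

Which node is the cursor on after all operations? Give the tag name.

Answer: header

Derivation:
After 1 (firstChild): header
After 2 (parentNode): form
After 3 (firstChild): header
After 4 (lastChild): footer
After 5 (firstChild): footer (no-op, stayed)
After 6 (parentNode): header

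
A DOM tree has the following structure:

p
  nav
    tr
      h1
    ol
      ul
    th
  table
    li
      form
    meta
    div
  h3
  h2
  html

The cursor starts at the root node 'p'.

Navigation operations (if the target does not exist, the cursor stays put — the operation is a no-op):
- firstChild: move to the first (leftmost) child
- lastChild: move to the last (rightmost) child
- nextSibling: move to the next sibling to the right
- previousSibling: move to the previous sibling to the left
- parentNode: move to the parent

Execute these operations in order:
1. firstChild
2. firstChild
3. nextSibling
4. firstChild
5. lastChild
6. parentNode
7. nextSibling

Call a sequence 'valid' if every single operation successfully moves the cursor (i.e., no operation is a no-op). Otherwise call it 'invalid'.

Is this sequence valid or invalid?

After 1 (firstChild): nav
After 2 (firstChild): tr
After 3 (nextSibling): ol
After 4 (firstChild): ul
After 5 (lastChild): ul (no-op, stayed)
After 6 (parentNode): ol
After 7 (nextSibling): th

Answer: invalid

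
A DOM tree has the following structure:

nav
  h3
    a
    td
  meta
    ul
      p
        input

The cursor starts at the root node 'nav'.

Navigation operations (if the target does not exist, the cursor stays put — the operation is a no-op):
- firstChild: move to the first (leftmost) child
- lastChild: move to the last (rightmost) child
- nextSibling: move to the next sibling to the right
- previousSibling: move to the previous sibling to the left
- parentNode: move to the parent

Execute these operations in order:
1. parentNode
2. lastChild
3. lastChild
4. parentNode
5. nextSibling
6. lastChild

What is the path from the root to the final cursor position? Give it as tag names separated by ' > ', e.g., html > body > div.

Answer: nav > meta > ul

Derivation:
After 1 (parentNode): nav (no-op, stayed)
After 2 (lastChild): meta
After 3 (lastChild): ul
After 4 (parentNode): meta
After 5 (nextSibling): meta (no-op, stayed)
After 6 (lastChild): ul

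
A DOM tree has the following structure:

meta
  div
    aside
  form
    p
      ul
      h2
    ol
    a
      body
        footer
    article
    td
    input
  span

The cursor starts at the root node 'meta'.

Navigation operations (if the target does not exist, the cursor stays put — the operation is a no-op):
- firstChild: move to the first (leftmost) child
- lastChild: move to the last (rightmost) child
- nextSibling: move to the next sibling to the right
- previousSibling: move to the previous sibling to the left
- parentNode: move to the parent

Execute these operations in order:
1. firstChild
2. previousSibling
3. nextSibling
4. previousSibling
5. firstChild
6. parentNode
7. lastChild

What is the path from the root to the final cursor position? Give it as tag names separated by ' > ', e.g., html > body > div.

After 1 (firstChild): div
After 2 (previousSibling): div (no-op, stayed)
After 3 (nextSibling): form
After 4 (previousSibling): div
After 5 (firstChild): aside
After 6 (parentNode): div
After 7 (lastChild): aside

Answer: meta > div > aside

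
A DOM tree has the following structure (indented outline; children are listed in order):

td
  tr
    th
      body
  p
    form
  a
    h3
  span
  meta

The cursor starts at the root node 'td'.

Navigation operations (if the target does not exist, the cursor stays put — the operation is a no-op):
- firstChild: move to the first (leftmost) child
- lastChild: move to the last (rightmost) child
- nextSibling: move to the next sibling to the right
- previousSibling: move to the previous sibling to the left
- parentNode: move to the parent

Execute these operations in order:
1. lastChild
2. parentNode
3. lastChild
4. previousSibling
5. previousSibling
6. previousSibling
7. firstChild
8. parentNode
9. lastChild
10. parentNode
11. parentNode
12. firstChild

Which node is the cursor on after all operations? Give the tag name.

Answer: tr

Derivation:
After 1 (lastChild): meta
After 2 (parentNode): td
After 3 (lastChild): meta
After 4 (previousSibling): span
After 5 (previousSibling): a
After 6 (previousSibling): p
After 7 (firstChild): form
After 8 (parentNode): p
After 9 (lastChild): form
After 10 (parentNode): p
After 11 (parentNode): td
After 12 (firstChild): tr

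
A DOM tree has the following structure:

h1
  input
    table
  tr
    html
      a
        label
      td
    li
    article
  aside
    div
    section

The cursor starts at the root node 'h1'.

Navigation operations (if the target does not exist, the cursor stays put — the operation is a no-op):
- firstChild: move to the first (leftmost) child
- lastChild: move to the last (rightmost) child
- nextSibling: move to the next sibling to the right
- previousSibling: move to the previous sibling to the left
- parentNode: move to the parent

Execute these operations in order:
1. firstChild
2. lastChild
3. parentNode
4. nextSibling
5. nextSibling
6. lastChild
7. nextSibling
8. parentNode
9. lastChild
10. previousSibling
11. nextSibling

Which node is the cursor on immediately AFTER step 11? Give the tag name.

After 1 (firstChild): input
After 2 (lastChild): table
After 3 (parentNode): input
After 4 (nextSibling): tr
After 5 (nextSibling): aside
After 6 (lastChild): section
After 7 (nextSibling): section (no-op, stayed)
After 8 (parentNode): aside
After 9 (lastChild): section
After 10 (previousSibling): div
After 11 (nextSibling): section

Answer: section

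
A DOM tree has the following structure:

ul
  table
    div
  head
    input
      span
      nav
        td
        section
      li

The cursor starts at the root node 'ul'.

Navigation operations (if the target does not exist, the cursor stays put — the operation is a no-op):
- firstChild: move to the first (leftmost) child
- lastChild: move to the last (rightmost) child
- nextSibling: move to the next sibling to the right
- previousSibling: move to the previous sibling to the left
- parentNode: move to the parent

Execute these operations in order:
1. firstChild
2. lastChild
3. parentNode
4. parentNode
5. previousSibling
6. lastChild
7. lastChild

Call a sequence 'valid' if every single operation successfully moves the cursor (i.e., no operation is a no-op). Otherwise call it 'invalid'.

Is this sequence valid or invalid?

After 1 (firstChild): table
After 2 (lastChild): div
After 3 (parentNode): table
After 4 (parentNode): ul
After 5 (previousSibling): ul (no-op, stayed)
After 6 (lastChild): head
After 7 (lastChild): input

Answer: invalid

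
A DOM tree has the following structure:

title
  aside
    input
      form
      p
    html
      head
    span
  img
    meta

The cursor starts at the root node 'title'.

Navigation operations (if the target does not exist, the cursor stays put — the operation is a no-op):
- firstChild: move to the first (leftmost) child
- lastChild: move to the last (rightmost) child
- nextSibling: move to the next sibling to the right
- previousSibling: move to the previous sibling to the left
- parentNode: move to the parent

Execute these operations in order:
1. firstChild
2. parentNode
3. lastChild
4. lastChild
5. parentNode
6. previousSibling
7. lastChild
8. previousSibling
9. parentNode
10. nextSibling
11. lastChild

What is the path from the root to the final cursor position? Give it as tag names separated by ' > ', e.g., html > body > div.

Answer: title > img > meta

Derivation:
After 1 (firstChild): aside
After 2 (parentNode): title
After 3 (lastChild): img
After 4 (lastChild): meta
After 5 (parentNode): img
After 6 (previousSibling): aside
After 7 (lastChild): span
After 8 (previousSibling): html
After 9 (parentNode): aside
After 10 (nextSibling): img
After 11 (lastChild): meta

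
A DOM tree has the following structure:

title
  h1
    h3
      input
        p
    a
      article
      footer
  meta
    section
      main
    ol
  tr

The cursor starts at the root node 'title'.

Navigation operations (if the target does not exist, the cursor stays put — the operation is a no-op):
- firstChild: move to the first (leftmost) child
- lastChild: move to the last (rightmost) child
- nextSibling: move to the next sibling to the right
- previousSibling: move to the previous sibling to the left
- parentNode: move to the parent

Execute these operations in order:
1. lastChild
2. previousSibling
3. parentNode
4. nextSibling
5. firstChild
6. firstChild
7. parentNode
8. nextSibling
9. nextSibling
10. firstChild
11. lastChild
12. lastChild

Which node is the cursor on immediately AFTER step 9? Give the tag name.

After 1 (lastChild): tr
After 2 (previousSibling): meta
After 3 (parentNode): title
After 4 (nextSibling): title (no-op, stayed)
After 5 (firstChild): h1
After 6 (firstChild): h3
After 7 (parentNode): h1
After 8 (nextSibling): meta
After 9 (nextSibling): tr

Answer: tr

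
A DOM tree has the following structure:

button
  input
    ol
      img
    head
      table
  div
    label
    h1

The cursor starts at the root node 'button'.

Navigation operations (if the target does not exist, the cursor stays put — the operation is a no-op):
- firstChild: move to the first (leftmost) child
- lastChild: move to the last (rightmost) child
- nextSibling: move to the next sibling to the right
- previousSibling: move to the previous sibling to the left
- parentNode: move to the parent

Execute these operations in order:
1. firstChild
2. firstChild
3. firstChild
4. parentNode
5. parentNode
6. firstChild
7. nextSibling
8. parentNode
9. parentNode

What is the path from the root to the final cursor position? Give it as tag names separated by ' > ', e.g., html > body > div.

After 1 (firstChild): input
After 2 (firstChild): ol
After 3 (firstChild): img
After 4 (parentNode): ol
After 5 (parentNode): input
After 6 (firstChild): ol
After 7 (nextSibling): head
After 8 (parentNode): input
After 9 (parentNode): button

Answer: button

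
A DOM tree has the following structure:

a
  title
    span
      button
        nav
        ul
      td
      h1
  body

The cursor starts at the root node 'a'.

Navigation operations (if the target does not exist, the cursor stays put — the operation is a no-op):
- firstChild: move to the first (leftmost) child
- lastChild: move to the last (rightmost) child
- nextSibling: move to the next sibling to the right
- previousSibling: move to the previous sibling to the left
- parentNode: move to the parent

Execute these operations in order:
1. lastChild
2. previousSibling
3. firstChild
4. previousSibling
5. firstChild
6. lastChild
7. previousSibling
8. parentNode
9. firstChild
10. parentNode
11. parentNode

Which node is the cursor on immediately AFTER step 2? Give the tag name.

Answer: title

Derivation:
After 1 (lastChild): body
After 2 (previousSibling): title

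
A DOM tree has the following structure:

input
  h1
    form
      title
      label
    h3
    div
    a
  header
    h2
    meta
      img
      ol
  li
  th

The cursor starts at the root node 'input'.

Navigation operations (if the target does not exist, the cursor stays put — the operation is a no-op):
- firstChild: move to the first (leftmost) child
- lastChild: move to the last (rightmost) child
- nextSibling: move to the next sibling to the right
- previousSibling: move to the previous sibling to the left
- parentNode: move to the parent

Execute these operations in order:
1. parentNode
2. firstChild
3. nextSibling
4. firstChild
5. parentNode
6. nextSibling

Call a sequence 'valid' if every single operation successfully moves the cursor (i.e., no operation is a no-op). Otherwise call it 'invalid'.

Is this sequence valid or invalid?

After 1 (parentNode): input (no-op, stayed)
After 2 (firstChild): h1
After 3 (nextSibling): header
After 4 (firstChild): h2
After 5 (parentNode): header
After 6 (nextSibling): li

Answer: invalid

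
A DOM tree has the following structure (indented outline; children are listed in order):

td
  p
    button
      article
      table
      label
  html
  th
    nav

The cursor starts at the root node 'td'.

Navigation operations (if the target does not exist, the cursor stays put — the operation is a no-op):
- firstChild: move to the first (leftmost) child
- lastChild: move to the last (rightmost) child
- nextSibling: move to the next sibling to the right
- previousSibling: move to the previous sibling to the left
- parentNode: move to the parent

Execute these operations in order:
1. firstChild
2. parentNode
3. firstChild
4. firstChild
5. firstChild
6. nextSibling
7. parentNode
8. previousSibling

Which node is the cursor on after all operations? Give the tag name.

Answer: button

Derivation:
After 1 (firstChild): p
After 2 (parentNode): td
After 3 (firstChild): p
After 4 (firstChild): button
After 5 (firstChild): article
After 6 (nextSibling): table
After 7 (parentNode): button
After 8 (previousSibling): button (no-op, stayed)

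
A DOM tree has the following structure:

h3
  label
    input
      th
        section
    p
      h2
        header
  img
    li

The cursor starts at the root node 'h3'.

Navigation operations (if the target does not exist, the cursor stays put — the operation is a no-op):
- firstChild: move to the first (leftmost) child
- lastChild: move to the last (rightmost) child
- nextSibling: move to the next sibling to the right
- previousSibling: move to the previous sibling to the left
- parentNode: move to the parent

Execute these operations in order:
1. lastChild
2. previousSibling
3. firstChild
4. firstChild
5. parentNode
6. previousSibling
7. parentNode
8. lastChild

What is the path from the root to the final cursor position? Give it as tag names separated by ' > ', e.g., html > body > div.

After 1 (lastChild): img
After 2 (previousSibling): label
After 3 (firstChild): input
After 4 (firstChild): th
After 5 (parentNode): input
After 6 (previousSibling): input (no-op, stayed)
After 7 (parentNode): label
After 8 (lastChild): p

Answer: h3 > label > p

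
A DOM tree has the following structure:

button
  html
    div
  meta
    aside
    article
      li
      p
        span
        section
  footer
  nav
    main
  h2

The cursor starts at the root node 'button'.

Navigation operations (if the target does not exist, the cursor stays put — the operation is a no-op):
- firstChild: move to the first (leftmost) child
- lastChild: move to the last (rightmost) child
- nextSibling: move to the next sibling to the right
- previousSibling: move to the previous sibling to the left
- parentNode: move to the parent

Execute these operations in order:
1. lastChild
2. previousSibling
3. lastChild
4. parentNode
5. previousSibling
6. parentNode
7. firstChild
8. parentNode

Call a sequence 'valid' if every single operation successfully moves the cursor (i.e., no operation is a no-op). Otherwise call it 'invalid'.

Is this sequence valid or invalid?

After 1 (lastChild): h2
After 2 (previousSibling): nav
After 3 (lastChild): main
After 4 (parentNode): nav
After 5 (previousSibling): footer
After 6 (parentNode): button
After 7 (firstChild): html
After 8 (parentNode): button

Answer: valid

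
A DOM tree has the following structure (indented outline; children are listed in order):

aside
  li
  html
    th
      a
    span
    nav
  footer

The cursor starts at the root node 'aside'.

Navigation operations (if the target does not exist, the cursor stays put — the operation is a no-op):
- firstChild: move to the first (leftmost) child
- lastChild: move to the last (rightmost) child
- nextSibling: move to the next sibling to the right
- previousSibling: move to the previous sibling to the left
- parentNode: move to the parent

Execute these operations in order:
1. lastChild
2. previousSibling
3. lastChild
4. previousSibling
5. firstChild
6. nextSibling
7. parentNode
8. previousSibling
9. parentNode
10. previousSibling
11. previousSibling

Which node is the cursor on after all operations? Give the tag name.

After 1 (lastChild): footer
After 2 (previousSibling): html
After 3 (lastChild): nav
After 4 (previousSibling): span
After 5 (firstChild): span (no-op, stayed)
After 6 (nextSibling): nav
After 7 (parentNode): html
After 8 (previousSibling): li
After 9 (parentNode): aside
After 10 (previousSibling): aside (no-op, stayed)
After 11 (previousSibling): aside (no-op, stayed)

Answer: aside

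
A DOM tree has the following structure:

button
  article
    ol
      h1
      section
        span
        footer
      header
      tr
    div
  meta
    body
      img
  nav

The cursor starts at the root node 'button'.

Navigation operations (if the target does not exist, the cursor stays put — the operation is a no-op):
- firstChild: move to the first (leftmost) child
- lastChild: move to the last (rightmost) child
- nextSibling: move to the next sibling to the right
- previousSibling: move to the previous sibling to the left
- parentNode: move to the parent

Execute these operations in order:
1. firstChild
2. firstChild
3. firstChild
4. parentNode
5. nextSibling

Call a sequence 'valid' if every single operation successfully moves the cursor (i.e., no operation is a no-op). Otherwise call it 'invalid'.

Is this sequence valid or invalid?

Answer: valid

Derivation:
After 1 (firstChild): article
After 2 (firstChild): ol
After 3 (firstChild): h1
After 4 (parentNode): ol
After 5 (nextSibling): div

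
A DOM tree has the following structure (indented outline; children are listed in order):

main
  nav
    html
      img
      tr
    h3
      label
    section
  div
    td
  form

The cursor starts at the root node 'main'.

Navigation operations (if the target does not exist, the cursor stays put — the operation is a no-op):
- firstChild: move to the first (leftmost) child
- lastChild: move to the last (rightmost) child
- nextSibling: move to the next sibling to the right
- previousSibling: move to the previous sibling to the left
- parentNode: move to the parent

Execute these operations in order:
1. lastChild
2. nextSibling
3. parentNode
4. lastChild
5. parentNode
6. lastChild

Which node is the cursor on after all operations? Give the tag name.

Answer: form

Derivation:
After 1 (lastChild): form
After 2 (nextSibling): form (no-op, stayed)
After 3 (parentNode): main
After 4 (lastChild): form
After 5 (parentNode): main
After 6 (lastChild): form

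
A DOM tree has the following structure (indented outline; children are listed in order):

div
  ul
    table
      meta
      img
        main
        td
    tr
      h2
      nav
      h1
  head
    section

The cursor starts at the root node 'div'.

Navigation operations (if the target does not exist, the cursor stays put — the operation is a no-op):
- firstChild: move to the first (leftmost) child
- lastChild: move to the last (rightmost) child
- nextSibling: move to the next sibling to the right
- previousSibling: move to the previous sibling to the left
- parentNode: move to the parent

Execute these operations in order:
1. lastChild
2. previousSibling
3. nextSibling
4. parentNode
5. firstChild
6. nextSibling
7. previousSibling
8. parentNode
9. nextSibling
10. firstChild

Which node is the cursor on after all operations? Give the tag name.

Answer: ul

Derivation:
After 1 (lastChild): head
After 2 (previousSibling): ul
After 3 (nextSibling): head
After 4 (parentNode): div
After 5 (firstChild): ul
After 6 (nextSibling): head
After 7 (previousSibling): ul
After 8 (parentNode): div
After 9 (nextSibling): div (no-op, stayed)
After 10 (firstChild): ul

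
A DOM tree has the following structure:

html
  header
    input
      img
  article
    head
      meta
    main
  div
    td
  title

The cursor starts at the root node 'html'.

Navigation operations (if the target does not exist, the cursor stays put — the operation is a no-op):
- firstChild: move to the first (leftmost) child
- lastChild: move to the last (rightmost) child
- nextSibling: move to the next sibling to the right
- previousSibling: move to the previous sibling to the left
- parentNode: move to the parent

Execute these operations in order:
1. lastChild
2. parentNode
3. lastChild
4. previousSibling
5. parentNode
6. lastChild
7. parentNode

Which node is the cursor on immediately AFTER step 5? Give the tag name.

After 1 (lastChild): title
After 2 (parentNode): html
After 3 (lastChild): title
After 4 (previousSibling): div
After 5 (parentNode): html

Answer: html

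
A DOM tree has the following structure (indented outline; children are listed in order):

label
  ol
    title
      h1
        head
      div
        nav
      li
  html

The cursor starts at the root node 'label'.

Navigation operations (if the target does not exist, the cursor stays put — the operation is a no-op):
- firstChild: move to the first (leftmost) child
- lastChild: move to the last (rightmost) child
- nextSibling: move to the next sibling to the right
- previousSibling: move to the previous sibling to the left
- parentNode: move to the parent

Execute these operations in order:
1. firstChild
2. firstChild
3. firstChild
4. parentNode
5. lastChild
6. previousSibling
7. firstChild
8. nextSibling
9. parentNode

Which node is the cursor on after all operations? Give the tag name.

After 1 (firstChild): ol
After 2 (firstChild): title
After 3 (firstChild): h1
After 4 (parentNode): title
After 5 (lastChild): li
After 6 (previousSibling): div
After 7 (firstChild): nav
After 8 (nextSibling): nav (no-op, stayed)
After 9 (parentNode): div

Answer: div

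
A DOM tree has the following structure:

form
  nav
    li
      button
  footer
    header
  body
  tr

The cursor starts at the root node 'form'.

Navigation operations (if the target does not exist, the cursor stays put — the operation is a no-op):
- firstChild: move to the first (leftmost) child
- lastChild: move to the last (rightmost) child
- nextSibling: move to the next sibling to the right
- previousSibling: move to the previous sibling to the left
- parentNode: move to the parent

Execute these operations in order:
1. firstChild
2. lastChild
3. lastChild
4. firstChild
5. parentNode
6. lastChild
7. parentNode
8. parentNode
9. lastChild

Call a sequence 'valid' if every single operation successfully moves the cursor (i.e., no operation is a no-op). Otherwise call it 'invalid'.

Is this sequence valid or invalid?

After 1 (firstChild): nav
After 2 (lastChild): li
After 3 (lastChild): button
After 4 (firstChild): button (no-op, stayed)
After 5 (parentNode): li
After 6 (lastChild): button
After 7 (parentNode): li
After 8 (parentNode): nav
After 9 (lastChild): li

Answer: invalid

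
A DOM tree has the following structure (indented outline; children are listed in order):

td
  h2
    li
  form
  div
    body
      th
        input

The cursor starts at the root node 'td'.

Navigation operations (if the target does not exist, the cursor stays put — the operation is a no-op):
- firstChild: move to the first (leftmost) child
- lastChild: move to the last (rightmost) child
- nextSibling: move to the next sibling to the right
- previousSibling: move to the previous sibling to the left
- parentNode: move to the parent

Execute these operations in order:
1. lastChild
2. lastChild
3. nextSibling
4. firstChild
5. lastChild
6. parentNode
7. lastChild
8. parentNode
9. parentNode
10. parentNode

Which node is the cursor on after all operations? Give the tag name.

Answer: div

Derivation:
After 1 (lastChild): div
After 2 (lastChild): body
After 3 (nextSibling): body (no-op, stayed)
After 4 (firstChild): th
After 5 (lastChild): input
After 6 (parentNode): th
After 7 (lastChild): input
After 8 (parentNode): th
After 9 (parentNode): body
After 10 (parentNode): div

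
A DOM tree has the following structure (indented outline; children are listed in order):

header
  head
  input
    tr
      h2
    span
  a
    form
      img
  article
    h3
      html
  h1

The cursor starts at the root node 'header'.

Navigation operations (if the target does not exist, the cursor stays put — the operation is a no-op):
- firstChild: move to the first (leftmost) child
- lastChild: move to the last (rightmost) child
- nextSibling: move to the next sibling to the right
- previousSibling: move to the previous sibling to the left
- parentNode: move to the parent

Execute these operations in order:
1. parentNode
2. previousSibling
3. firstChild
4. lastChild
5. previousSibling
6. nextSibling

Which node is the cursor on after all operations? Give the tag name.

After 1 (parentNode): header (no-op, stayed)
After 2 (previousSibling): header (no-op, stayed)
After 3 (firstChild): head
After 4 (lastChild): head (no-op, stayed)
After 5 (previousSibling): head (no-op, stayed)
After 6 (nextSibling): input

Answer: input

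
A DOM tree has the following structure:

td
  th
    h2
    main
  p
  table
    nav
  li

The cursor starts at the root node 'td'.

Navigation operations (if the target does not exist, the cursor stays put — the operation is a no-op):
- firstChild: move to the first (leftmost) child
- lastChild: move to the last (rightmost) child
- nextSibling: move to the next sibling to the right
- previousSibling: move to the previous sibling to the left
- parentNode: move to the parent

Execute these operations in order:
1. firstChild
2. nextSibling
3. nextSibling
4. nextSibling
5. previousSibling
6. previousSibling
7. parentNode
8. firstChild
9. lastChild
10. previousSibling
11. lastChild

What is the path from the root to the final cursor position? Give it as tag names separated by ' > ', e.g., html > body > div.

After 1 (firstChild): th
After 2 (nextSibling): p
After 3 (nextSibling): table
After 4 (nextSibling): li
After 5 (previousSibling): table
After 6 (previousSibling): p
After 7 (parentNode): td
After 8 (firstChild): th
After 9 (lastChild): main
After 10 (previousSibling): h2
After 11 (lastChild): h2 (no-op, stayed)

Answer: td > th > h2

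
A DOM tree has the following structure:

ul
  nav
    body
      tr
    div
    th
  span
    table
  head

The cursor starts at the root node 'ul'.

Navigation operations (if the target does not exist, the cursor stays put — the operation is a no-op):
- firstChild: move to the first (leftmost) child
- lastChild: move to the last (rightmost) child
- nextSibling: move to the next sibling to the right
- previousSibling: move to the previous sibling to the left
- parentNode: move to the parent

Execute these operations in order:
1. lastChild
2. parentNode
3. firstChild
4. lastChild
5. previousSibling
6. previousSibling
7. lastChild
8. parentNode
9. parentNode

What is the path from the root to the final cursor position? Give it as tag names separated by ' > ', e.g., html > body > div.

After 1 (lastChild): head
After 2 (parentNode): ul
After 3 (firstChild): nav
After 4 (lastChild): th
After 5 (previousSibling): div
After 6 (previousSibling): body
After 7 (lastChild): tr
After 8 (parentNode): body
After 9 (parentNode): nav

Answer: ul > nav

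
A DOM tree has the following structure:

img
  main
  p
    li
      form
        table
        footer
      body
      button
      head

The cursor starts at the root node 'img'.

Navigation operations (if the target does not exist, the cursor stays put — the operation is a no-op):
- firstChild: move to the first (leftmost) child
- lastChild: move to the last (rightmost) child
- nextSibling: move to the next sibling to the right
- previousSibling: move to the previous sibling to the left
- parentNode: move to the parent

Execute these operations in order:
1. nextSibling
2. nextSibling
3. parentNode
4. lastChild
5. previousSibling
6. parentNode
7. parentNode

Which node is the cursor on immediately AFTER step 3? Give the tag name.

Answer: img

Derivation:
After 1 (nextSibling): img (no-op, stayed)
After 2 (nextSibling): img (no-op, stayed)
After 3 (parentNode): img (no-op, stayed)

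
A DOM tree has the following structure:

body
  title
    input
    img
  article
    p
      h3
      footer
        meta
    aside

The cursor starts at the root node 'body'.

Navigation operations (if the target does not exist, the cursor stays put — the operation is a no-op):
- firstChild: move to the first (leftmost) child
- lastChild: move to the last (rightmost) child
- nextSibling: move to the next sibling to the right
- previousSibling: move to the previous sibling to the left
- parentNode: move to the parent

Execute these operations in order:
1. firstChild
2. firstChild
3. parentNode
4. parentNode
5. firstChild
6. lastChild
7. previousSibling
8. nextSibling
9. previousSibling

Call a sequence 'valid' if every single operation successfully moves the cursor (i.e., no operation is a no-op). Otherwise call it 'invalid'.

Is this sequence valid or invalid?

After 1 (firstChild): title
After 2 (firstChild): input
After 3 (parentNode): title
After 4 (parentNode): body
After 5 (firstChild): title
After 6 (lastChild): img
After 7 (previousSibling): input
After 8 (nextSibling): img
After 9 (previousSibling): input

Answer: valid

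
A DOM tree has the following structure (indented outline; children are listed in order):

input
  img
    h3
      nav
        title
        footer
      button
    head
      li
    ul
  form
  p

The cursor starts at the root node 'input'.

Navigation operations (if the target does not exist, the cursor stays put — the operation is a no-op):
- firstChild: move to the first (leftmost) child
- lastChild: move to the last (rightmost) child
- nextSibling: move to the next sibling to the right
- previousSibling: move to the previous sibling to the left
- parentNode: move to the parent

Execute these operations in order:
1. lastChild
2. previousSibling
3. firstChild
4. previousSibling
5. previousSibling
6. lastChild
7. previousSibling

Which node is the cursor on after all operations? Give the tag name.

After 1 (lastChild): p
After 2 (previousSibling): form
After 3 (firstChild): form (no-op, stayed)
After 4 (previousSibling): img
After 5 (previousSibling): img (no-op, stayed)
After 6 (lastChild): ul
After 7 (previousSibling): head

Answer: head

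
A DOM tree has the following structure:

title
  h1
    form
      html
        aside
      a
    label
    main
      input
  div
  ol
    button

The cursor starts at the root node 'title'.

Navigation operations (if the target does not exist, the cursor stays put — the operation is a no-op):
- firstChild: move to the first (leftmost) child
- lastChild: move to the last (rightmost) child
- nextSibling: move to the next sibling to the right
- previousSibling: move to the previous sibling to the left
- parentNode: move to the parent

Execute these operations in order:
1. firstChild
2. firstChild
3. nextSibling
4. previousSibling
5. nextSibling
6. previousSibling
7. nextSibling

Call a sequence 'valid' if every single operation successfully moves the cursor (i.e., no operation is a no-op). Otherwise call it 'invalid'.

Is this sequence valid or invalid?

After 1 (firstChild): h1
After 2 (firstChild): form
After 3 (nextSibling): label
After 4 (previousSibling): form
After 5 (nextSibling): label
After 6 (previousSibling): form
After 7 (nextSibling): label

Answer: valid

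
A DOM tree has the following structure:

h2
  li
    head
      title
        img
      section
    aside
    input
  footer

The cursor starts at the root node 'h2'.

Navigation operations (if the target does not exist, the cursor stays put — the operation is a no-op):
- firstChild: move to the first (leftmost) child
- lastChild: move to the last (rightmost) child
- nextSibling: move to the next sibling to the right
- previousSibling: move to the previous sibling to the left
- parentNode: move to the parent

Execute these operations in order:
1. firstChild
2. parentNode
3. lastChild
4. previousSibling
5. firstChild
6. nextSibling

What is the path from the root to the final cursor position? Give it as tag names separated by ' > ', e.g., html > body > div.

After 1 (firstChild): li
After 2 (parentNode): h2
After 3 (lastChild): footer
After 4 (previousSibling): li
After 5 (firstChild): head
After 6 (nextSibling): aside

Answer: h2 > li > aside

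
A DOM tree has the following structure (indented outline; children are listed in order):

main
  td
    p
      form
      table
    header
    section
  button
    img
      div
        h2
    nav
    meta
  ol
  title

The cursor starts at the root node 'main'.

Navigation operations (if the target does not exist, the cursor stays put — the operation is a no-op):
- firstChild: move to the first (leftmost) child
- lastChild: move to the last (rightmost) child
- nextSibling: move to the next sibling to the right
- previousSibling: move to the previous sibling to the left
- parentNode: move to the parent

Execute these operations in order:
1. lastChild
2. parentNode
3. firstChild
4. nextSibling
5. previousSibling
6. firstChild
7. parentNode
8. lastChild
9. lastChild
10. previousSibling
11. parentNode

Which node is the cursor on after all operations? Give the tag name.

Answer: td

Derivation:
After 1 (lastChild): title
After 2 (parentNode): main
After 3 (firstChild): td
After 4 (nextSibling): button
After 5 (previousSibling): td
After 6 (firstChild): p
After 7 (parentNode): td
After 8 (lastChild): section
After 9 (lastChild): section (no-op, stayed)
After 10 (previousSibling): header
After 11 (parentNode): td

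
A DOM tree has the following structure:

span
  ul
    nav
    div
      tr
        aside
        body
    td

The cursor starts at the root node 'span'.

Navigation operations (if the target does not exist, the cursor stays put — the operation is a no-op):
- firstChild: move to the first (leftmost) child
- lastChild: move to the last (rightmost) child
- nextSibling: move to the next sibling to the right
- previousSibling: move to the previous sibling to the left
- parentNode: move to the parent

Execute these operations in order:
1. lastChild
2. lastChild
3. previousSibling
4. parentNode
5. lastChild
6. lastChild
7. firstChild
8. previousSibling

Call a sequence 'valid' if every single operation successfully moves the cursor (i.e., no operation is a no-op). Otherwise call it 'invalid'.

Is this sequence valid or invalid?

Answer: invalid

Derivation:
After 1 (lastChild): ul
After 2 (lastChild): td
After 3 (previousSibling): div
After 4 (parentNode): ul
After 5 (lastChild): td
After 6 (lastChild): td (no-op, stayed)
After 7 (firstChild): td (no-op, stayed)
After 8 (previousSibling): div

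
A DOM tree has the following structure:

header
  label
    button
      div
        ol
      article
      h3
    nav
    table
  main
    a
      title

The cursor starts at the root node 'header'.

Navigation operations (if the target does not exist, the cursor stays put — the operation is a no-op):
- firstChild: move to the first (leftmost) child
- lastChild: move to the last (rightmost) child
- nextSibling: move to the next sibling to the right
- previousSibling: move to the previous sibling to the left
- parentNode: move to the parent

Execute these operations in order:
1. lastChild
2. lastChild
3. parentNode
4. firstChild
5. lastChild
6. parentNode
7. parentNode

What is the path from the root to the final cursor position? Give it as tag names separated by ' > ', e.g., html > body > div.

After 1 (lastChild): main
After 2 (lastChild): a
After 3 (parentNode): main
After 4 (firstChild): a
After 5 (lastChild): title
After 6 (parentNode): a
After 7 (parentNode): main

Answer: header > main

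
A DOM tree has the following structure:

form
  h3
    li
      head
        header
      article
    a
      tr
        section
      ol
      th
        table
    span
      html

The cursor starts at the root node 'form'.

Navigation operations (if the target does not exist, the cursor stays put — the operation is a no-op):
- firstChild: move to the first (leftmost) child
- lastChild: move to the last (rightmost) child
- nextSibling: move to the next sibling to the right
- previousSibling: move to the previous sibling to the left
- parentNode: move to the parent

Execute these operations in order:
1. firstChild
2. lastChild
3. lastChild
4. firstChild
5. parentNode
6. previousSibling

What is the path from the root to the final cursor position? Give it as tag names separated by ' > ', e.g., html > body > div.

After 1 (firstChild): h3
After 2 (lastChild): span
After 3 (lastChild): html
After 4 (firstChild): html (no-op, stayed)
After 5 (parentNode): span
After 6 (previousSibling): a

Answer: form > h3 > a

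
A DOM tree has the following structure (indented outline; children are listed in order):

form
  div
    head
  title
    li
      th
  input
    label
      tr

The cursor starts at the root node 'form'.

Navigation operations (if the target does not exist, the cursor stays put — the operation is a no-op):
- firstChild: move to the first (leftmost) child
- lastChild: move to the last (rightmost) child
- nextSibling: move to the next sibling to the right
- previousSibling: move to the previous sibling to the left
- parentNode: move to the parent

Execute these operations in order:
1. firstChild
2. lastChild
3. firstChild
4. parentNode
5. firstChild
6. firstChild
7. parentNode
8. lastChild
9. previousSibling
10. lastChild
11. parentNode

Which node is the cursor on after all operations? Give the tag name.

Answer: div

Derivation:
After 1 (firstChild): div
After 2 (lastChild): head
After 3 (firstChild): head (no-op, stayed)
After 4 (parentNode): div
After 5 (firstChild): head
After 6 (firstChild): head (no-op, stayed)
After 7 (parentNode): div
After 8 (lastChild): head
After 9 (previousSibling): head (no-op, stayed)
After 10 (lastChild): head (no-op, stayed)
After 11 (parentNode): div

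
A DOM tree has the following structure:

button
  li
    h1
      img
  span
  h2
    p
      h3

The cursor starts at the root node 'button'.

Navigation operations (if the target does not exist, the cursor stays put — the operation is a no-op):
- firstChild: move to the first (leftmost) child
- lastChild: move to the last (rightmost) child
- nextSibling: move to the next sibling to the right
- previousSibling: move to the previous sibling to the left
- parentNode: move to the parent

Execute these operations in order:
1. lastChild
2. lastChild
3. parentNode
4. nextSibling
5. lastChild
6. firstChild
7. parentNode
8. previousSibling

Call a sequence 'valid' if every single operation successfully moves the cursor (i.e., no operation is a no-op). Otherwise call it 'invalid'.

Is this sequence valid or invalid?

Answer: invalid

Derivation:
After 1 (lastChild): h2
After 2 (lastChild): p
After 3 (parentNode): h2
After 4 (nextSibling): h2 (no-op, stayed)
After 5 (lastChild): p
After 6 (firstChild): h3
After 7 (parentNode): p
After 8 (previousSibling): p (no-op, stayed)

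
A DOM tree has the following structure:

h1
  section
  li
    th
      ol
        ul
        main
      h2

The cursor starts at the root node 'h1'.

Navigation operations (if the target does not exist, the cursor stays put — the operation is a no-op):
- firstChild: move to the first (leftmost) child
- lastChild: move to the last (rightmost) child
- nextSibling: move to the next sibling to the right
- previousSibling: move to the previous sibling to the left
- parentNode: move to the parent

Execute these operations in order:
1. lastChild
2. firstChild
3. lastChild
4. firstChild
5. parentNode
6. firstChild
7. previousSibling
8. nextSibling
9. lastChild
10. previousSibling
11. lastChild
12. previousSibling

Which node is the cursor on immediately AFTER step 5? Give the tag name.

Answer: th

Derivation:
After 1 (lastChild): li
After 2 (firstChild): th
After 3 (lastChild): h2
After 4 (firstChild): h2 (no-op, stayed)
After 5 (parentNode): th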